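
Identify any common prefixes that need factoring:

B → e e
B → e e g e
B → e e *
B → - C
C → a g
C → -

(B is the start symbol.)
Yes, B has productions with common prefix 'e e'

Left-factoring is needed when two productions for the same non-terminal
share a common prefix on the right-hand side.

Productions for B:
  B → e e
  B → e e g e
  B → e e *
  B → - C
Productions for C:
  C → a g
  C → -

Found common prefix 'e e' in productions for B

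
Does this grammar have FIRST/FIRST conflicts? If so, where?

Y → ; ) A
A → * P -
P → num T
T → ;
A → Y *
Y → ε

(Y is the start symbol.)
Yes. A → '*' P '-' / A → Y '*' on { '*' }

FIRST sets of the non-terminals at (or reachable through a nullable prefix from) the front of some alternative:
  FIRST(Y) = { ';', ε }

Productions for Y:
  Y → ; ) A: FIRST = { ';' }
  Y → ε: FIRST = { ε }
Productions for A:
  A → * P -: FIRST = { '*' }
  A → Y *: FIRST = { '*', ';' }
P, T have only one production, so no FIRST/FIRST conflict is possible there.

Conflict for A: A → * P - and A → Y *
  Overlap: { '*' }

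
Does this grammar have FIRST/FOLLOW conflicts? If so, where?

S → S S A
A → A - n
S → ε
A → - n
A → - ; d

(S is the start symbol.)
A FIRST/FOLLOW conflict occurs when a non-terminal N has a nullable alternative N → β (β ⇒* ε) and another alternative N → α with FIRST(α) ∩ FOLLOW(N) ≠ ∅: on such a lookahead the parser cannot decide between expanding α and letting N vanish via β.

Nullable non-terminals: S.
FIRST sets used below: FIRST(S) = { '-', ε }, FIRST(A) = { '-' }

S: nullable alternative(s) S → ε; FOLLOW(S) = { $, '-' }
  S → S S A: FIRST \ {ε} = { '-' } — overlaps FOLLOW(S) on { '-' }: CONFLICT
  S → ε: FIRST \ {ε} = { } — this is the only nullable alternative, skip

A has no nullable alternative, so no FIRST/FOLLOW check is needed there.

So the grammar has 1 FIRST/FOLLOW conflict (marked CONFLICT above).

Answer: Yes. S → S S A with FOLLOW(S) on { '-' }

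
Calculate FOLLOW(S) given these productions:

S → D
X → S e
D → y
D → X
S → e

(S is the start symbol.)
To compute FOLLOW(S), find every occurrence of S on a right-hand side N → α S β: add FIRST(β) \ {ε}, and if β is empty or nullable also add FOLLOW(N). Iterate to a fixed point.

S is the start symbol, so $ ∈ FOLLOW(S).
In X → S e: S is followed by e, add FIRST(e) \ {ε} = { 'e' }

Taking the union: FOLLOW(S) = { $, 'e' }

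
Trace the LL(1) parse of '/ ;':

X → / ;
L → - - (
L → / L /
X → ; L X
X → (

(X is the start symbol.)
Stack is shown with the top on the left.

Stack  Input  Action
--------------------
X $    / ; $  output X → / ;
/ ; $  / ; $  match '/'
; $    ; $    match ';'
$      $      accept

The string is accepted.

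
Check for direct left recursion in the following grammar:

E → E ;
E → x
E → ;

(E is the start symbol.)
Yes, E is left-recursive

E → E ;: LEFT RECURSIVE (starts with E)
E → x: starts with x
E → ;: starts with ';'

The grammar has direct left recursion on: E.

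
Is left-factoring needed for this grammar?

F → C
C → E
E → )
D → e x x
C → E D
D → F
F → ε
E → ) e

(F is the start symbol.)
Yes, C has productions with common prefix 'E'; E has productions with common prefix ')'

Left-factoring is needed when two productions for the same non-terminal
share a common prefix on the right-hand side.

Productions for F:
  F → C
  F → ε
Productions for C:
  C → E
  C → E D
Productions for E:
  E → )
  E → ) e
Productions for D:
  D → e x x
  D → F

Found common prefix 'E' in productions for C
Found common prefix ')' in productions for E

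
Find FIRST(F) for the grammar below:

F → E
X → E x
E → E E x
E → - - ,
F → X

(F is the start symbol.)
FIRST sets of the other non-terminals involved (by the same procedure, iterated to a fixed point):
  FIRST(E) = { '-' }
  FIRST(X) = { '-' }

From F → E:
  - E is a non-terminal: add FIRST(E) \ {ε} = { '-' }
    E is not nullable, so stop
From F → X:
  - X is a non-terminal: add FIRST(X) \ {ε} = { '-' }
    X is not nullable, so stop

Collecting: FIRST(F) = { '-' }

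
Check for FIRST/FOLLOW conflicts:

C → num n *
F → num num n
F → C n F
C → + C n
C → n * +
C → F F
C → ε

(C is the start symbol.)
Yes. C → n '*' '+' with FOLLOW(C) on { 'n' }; C → F F with FOLLOW(C) on { 'n' }

Nullable non-terminals: C.
FIRST sets used below: FIRST(F) = { '+', 'n', 'num' }

C: nullable alternative(s) C → ε; FOLLOW(C) = { $, 'n' }
  C → num n *: FIRST \ {ε} = { 'num' } — disjoint from FOLLOW(C)
  C → + C n: FIRST \ {ε} = { '+' } — disjoint from FOLLOW(C)
  C → n * +: FIRST \ {ε} = { 'n' } — overlaps FOLLOW(C) on { 'n' }: CONFLICT
  C → F F: FIRST \ {ε} = { '+', 'n', 'num' } — overlaps FOLLOW(C) on { 'n' }: CONFLICT
  C → ε: FIRST \ {ε} = { } — this is the only nullable alternative, skip

F has no nullable alternative, so no FIRST/FOLLOW check is needed there.

So the grammar has 2 FIRST/FOLLOW conflicts (marked CONFLICT above).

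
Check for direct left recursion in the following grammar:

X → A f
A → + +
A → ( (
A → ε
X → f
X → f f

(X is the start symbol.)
No direct left recursion

X → A f: starts with A
A → + +: starts with '+'
A → ( (: starts with '('
A → ε: starts with ε
X → f: starts with f
X → f f: starts with f

No direct left recursion found.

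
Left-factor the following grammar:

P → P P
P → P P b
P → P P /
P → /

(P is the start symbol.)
Left-factoring transforms A → αβ₁ | αβ₂ into A → αA' and A' → β₁ | β₂
(α is the longest common prefix among the alternatives). Repeat until
no nonterminal has two alternatives with a common prefix.

Round 1: P has alternatives sharing prefix 'P P'. Introduce P': P → P P P'
  Add: P' → ε
  Add: P' → b
  Add: P' → /

No remaining common prefixes — done.

Resulting grammar:
P → P P P'
P' → ε
P' → b
P' → /
P → /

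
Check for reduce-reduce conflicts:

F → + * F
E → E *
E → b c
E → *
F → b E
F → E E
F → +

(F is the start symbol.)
Augment with F' → F and build the canonical LR(0) collection (I0 = CLOSURE({[F' → . F]}), then GOTO on every symbol after a dot until no new states appear). It has 14 states:
  I0: { [E → . *], [E → . E *], [E → . b c], [F → . + * F], [F → . +], [F → . E E], [F → . b E], [F' → . F] }  — shift
  I1: { [E → * .] }  — reduce
  I2: { [F → + . * F], [F → + .] }  — shift, reduce
  I3: { [E → . *], [E → . E *], [E → . b c], [E → E . *], [F → E . E] }  — shift
  I4: { [F' → F .] }  — accept
  I5: { [E → . *], [E → . E *], [E → . b c], [E → b . c], [F → b . E] }  — shift
  I6: { [E → E . *], [F → b E .] }  — shift, reduce
  I7: { [E → b . c] }  — shift
  I8: { [E → b c .] }  — reduce
  I9: { [E → E * .] }  — reduce
  I10: { [E → * .], [E → E * .] }  — 2 reduces
  I11: { [E → E . *], [F → E E .] }  — shift, reduce
  I12: { [E → . *], [E → . E *], [E → . b c], [F → + * . F], [F → . + * F], [F → . +], [F → . E E], [F → . b E] }  — shift
  I13: { [F → + * F .] }  — reduce

I10 contains complete items [E → * .], [E → E * .] — reduce-reduce conflict.

Answer: Yes — I10: [E → * .] vs [E → E * .]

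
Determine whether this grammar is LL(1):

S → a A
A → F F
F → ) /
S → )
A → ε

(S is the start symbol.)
A grammar is LL(1) if for each non-terminal N with multiple productions, the predict sets of those productions are pairwise disjoint, where PREDICT(N → α) = (FIRST(α) \ {ε}) ∪ (FOLLOW(N) if α ⇒* ε).

Relevant sets:
  FIRST(F) = { ')' }
  FOLLOW(A) = { $ }

For S:
  PREDICT(S → a A) = { 'a' }
  PREDICT(S → ')') = { ')' }
For A:
  PREDICT(A → F F) = { ')' }
  PREDICT(A → ε) = { $ }
F has a single production, so nothing to check there.

All predict sets are disjoint. The grammar IS LL(1).

Answer: Yes, the grammar is LL(1).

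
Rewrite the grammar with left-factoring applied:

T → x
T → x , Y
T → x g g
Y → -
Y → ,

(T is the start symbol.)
T → x T'
T' → ε
T' → , Y
T' → g g
Y → -
Y → ,

Left-factoring transforms A → αβ₁ | αβ₂ into A → αA' and A' → β₁ | β₂
(α is the longest common prefix among the alternatives). Repeat until
no nonterminal has two alternatives with a common prefix.

Round 1: T has alternatives sharing prefix 'x'. Introduce T': T → x T'
  Add: T' → ε
  Add: T' → , Y
  Add: T' → g g

No remaining common prefixes — done.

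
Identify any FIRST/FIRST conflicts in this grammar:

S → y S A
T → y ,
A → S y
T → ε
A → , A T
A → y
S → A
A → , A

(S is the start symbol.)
Yes. S → y S A / S → A on { 'y' }; A → S y / A → ',' A T on { ',' }; A → S y / A → y on { 'y' }; A → S y / A → ',' A on { ',' }; A → ',' A T / A → ',' A on { ',' }

A FIRST/FIRST conflict occurs when two productions N → α and N → β for the same non-terminal have FIRST(α) ∩ FIRST(β) ≠ ∅ (with ε ∈ FIRST of a nullable right-hand side, so two nullable alternatives also conflict).

FIRST sets of the non-terminals at (or reachable through a nullable prefix from) the front of some alternative:
  FIRST(A) = { ',', 'y' }
  FIRST(S) = { ',', 'y' }

Productions for S:
  S → y S A: FIRST = { 'y' }
  S → A: FIRST = { ',', 'y' }
Productions for T:
  T → y ,: FIRST = { 'y' }
  T → ε: FIRST = { ε }
Productions for A:
  A → S y: FIRST = { ',', 'y' }
  A → , A T: FIRST = { ',' }
  A → y: FIRST = { 'y' }
  A → , A: FIRST = { ',' }

Conflict for S: S → y S A and S → A
  Overlap: { 'y' }
Conflict for A: A → S y and A → , A T
  Overlap: { ',' }
Conflict for A: A → S y and A → y
  Overlap: { 'y' }
Conflict for A: A → S y and A → , A
  Overlap: { ',' }
Conflict for A: A → , A T and A → , A
  Overlap: { ',' }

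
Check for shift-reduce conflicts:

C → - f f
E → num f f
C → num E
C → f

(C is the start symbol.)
Augment with C' → C and build the canonical LR(0) collection (I0 = CLOSURE({[C' → . C]}), then GOTO on every symbol after a dot until no new states appear). It has 11 states:
  I0: { [C → . - f f], [C → . f], [C → . num E], [C' → . C] }  — shift
  I1: { [C → - . f f] }  — shift
  I2: { [C' → C .] }  — accept
  I3: { [C → f .] }  — reduce
  I4: { [C → num . E], [E → . num f f] }  — shift
  I5: { [C → num E .] }  — reduce
  I6: { [E → num . f f] }  — shift
  I7: { [E → num f . f] }  — shift
  I8: { [E → num f f .] }  — reduce
  I9: { [C → - f . f] }  — shift
  I10: { [C → - f f .] }  — reduce

No state contains both a complete item and a shift item.

Answer: No shift-reduce conflicts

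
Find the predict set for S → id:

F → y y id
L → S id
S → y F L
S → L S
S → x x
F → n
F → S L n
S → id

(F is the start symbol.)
PREDICT(S → id) = (FIRST(RHS) \ {ε}) ∪ (FOLLOW(S) if ε ∈ FIRST(RHS), i.e. RHS ⇒* ε)
FIRST(id) = { 'id' }
ε ∉ FIRST(id), so FOLLOW(S) is not added.
PREDICT(S → id) = { 'id' }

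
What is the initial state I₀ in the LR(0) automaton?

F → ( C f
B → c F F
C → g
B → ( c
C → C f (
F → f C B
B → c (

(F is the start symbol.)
{ [F → . ( C f], [F → . f C B], [F' → . F] }

First, augment the grammar with F' → F
I₀ = CLOSURE({ [F' → . F] }):
  [F' → . F] has the dot before F: add [F → . ( C f], [F → . f C B]
No further items can be added.

I₀ = { [F → . ( C f], [F → . f C B], [F' → . F] }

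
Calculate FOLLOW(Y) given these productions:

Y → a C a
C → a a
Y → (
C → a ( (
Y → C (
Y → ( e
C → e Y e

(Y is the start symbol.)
To compute FOLLOW(Y), find every occurrence of Y on a right-hand side N → α Y β: add FIRST(β) \ {ε}, and if β is empty or nullable also add FOLLOW(N). Iterate to a fixed point.

Y is the start symbol, so $ ∈ FOLLOW(Y).
In C → e Y e: Y is followed by e, add FIRST(e) \ {ε} = { 'e' }

Taking the union: FOLLOW(Y) = { $, 'e' }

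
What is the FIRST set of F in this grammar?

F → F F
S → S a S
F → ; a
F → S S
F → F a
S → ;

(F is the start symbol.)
{ ';' }

To compute FIRST(F), examine every production with F on the left-hand side, reading each right-hand side left to right until a non-nullable symbol is reached.

FIRST sets of the other non-terminals involved (by the same procedure, iterated to a fixed point):
  FIRST(S) = { ';' }

From F → F F:
  - F is the symbol being defined: contributes nothing new
    F is not nullable, so stop
From F → ; a:
  - ';' is a terminal: add ';' and stop
From F → S S:
  - S is a non-terminal: add FIRST(S) \ {ε} = { ';' }
    S is not nullable, so stop
From F → F a:
  - F is the symbol being defined: contributes nothing new
    F is not nullable, so stop

Collecting: FIRST(F) = { ';' }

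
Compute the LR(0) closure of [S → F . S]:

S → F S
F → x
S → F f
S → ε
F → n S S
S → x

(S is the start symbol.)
{ [F → . n S S], [F → . x], [S → . F S], [S → . F f], [S → . x], [S → .], [S → F . S] }

To compute CLOSURE, for each item [A → α.Bβ] where B is a non-terminal, add [B → .γ] for all productions B → γ; repeat for the newly added items until nothing changes.

Start with: [S → F . S]
  [S → F . S] has the dot before S: add [S → . F S], [S → . F f], [S → .], [S → . x]
  [S → . F S] has the dot before F: add [F → . x], [F → . n S S]
No further items can be added.

CLOSURE = { [F → . n S S], [F → . x], [S → . F S], [S → . F f], [S → . x], [S → .], [S → F . S] }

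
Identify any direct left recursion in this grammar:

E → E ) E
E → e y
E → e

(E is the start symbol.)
E → E ) E: LEFT RECURSIVE (starts with E)
E → e y: starts with e
E → e: starts with e

The grammar has direct left recursion on: E.

Answer: Yes, E is left-recursive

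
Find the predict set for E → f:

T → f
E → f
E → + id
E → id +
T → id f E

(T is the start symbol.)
{ 'f' }

PREDICT(E → f) = (FIRST(RHS) \ {ε}) ∪ (FOLLOW(E) if ε ∈ FIRST(RHS), i.e. RHS ⇒* ε)
FIRST(f) = { 'f' }
ε ∉ FIRST(f), so FOLLOW(E) is not added.
PREDICT(E → f) = { 'f' }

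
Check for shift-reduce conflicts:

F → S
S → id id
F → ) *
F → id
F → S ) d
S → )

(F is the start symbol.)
Yes — I1: [S → ) .] vs [F → ) . *]; I3: [F → S .] vs [F → S . ) d]; I4: [F → id .] vs [S → id . id]

A shift-reduce conflict occurs when an LR(0) state has both:
  - a complete (reduce) item [A → α .] (dot at the end), and
  - a shift item [B → β . c γ] (dot before a terminal).

Augment with F' → F and build the canonical LR(0) collection (I0 = CLOSURE({[F' → . F]}), then GOTO on every symbol after a dot until no new states appear). It has 9 states:
  I0: { [F → . ) *], [F → . S ) d], [F → . S], [F → . id], [F' → . F], [S → . )], [S → . id id] }  — shift
  I1: { [F → ) . *], [S → ) .] }  — shift, reduce
  I2: { [F' → F .] }  — accept
  I3: { [F → S . ) d], [F → S .] }  — shift, reduce
  I4: { [F → id .], [S → id . id] }  — shift, reduce
  I5: { [S → id id .] }  — reduce
  I6: { [F → S ) . d] }  — shift
  I7: { [F → S ) d .] }  — reduce
  I8: { [F → ) * .] }  — reduce

I1 contains reduce item [S → ) .] and shift item [F → ) . *] — shift-reduce conflict.
I3 contains reduce item [F → S .] and shift item [F → S . ) d] — shift-reduce conflict.
I4 contains reduce item [F → id .] and shift item [S → id . id] — shift-reduce conflict.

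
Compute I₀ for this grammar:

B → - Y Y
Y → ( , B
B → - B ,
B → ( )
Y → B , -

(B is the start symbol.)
First, augment the grammar with B' → B
I₀ = CLOSURE({ [B' → . B] }):
  [B' → . B] has the dot before B: add [B → . - Y Y], [B → . - B ,], [B → . ( )]
No further items can be added.

I₀ = { [B → . ( )], [B → . - B ,], [B → . - Y Y], [B' → . B] }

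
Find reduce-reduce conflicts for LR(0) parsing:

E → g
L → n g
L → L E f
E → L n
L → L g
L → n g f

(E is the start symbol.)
Yes — I8: [E → g .] vs [L → L g .]

Augment with E' → E and build the canonical LR(0) collection (I0 = CLOSURE({[E' → . E]}), then GOTO on every symbol after a dot until no new states appear). It has 11 states:
  I0: { [E → . L n], [E → . g], [E' → . E], [L → . L E f], [L → . L g], [L → . n g f], [L → . n g] }  — shift
  I1: { [E' → E .] }  — accept
  I2: { [E → . L n], [E → . g], [E → L . n], [L → . L E f], [L → . L g], [L → . n g f], [L → . n g], [L → L . E f], [L → L . g] }  — shift
  I3: { [E → g .] }  — reduce
  I4: { [L → n . g f], [L → n . g] }  — shift
  I5: { [L → n g . f], [L → n g .] }  — shift, reduce
  I6: { [L → n g f .] }  — reduce
  I7: { [L → L E . f] }  — shift
  I8: { [E → g .], [L → L g .] }  — 2 reduces
  I9: { [E → L n .], [L → n . g f], [L → n . g] }  — shift, reduce
  I10: { [L → L E f .] }  — reduce

I8 contains complete items [E → g .], [L → L g .] — reduce-reduce conflict.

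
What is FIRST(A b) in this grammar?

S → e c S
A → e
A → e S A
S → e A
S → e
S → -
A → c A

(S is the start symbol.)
FIRST sets of the non-terminals involved (from the grammar, by fixed-point iteration):
  FIRST(A) = { 'c', 'e' }

To compute FIRST(A b), process the symbols left to right:
Symbol A is a non-terminal. Add FIRST(A) \ {ε} = { 'c', 'e' }
A is not nullable (ε ∉ FIRST(A)), so stop here.
FIRST(A b) = { 'c', 'e' }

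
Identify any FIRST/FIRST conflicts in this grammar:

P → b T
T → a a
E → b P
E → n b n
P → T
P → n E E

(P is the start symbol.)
No FIRST/FIRST conflicts.

FIRST sets of the non-terminals at (or reachable through a nullable prefix from) the front of some alternative:
  FIRST(T) = { 'a' }

Productions for P:
  P → b T: FIRST = { 'b' }
  P → T: FIRST = { 'a' }
  P → n E E: FIRST = { 'n' }
Productions for E:
  E → b P: FIRST = { 'b' }
  E → n b n: FIRST = { 'n' }
T has only one production, so no FIRST/FIRST conflict is possible there.

All alternatives of each non-terminal have pairwise disjoint FIRST sets.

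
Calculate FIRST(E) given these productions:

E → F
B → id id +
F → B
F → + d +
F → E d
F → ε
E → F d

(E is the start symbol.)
To compute FIRST(E), examine every production with E on the left-hand side, reading each right-hand side left to right until a non-nullable symbol is reached.

FIRST sets of the other non-terminals involved (by the same procedure, iterated to a fixed point):
  FIRST(F) = { '+', 'd', 'id', ε }

From E → F:
  - F is a non-terminal: add FIRST(F) \ {ε} = { '+', 'd', 'id' }
    F is nullable and nothing follows, so the whole right-hand side can vanish: ε ∈ FIRST(E)
From E → F d:
  - F is a non-terminal: add FIRST(F) \ {ε} = { '+', 'd', 'id' }
    F is nullable, so continue to the next symbol
  - d is a terminal: add 'd' and stop

Collecting: FIRST(E) = { '+', 'd', 'id', ε }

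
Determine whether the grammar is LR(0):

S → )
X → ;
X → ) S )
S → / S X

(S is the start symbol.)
A grammar is LR(0) if no state in the canonical LR(0) collection has:
  - both a shift item (dot before a terminal) and a complete item (shift-reduce conflict), or
  - two or more complete items (reduce-reduce conflict; the accept item [S' → S .] counts as a complete item here).

Augment with S' → S and build the canonical LR(0) collection (I0 = CLOSURE({[S' → . S]}), then GOTO on every symbol after a dot until no new states appear). It has 10 states:
  I0: { [S → . )], [S → . / S X], [S' → . S] }  — shift
  I1: { [S → ) .] }  — reduce
  I2: { [S → . )], [S → . / S X], [S → / . S X] }  — shift
  I3: { [S' → S .] }  — accept
  I4: { [S → / S . X], [X → . ) S )], [X → . ;] }  — shift
  I5: { [S → . )], [S → . / S X], [X → ) . S )] }  — shift
  I6: { [X → ; .] }  — reduce
  I7: { [S → / S X .] }  — reduce
  I8: { [X → ) S . )] }  — shift
  I9: { [X → ) S ) .] }  — reduce

Every state is either a pure shift/goto state or contains exactly one complete item and nothing to shift — no conflicts. The grammar is LR(0).

Answer: Yes, the grammar is LR(0)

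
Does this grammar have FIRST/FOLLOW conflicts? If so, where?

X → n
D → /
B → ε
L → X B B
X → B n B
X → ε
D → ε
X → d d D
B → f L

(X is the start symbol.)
A FIRST/FOLLOW conflict occurs when a non-terminal N has a nullable alternative N → β (β ⇒* ε) and another alternative N → α with FIRST(α) ∩ FOLLOW(N) ≠ ∅: on such a lookahead the parser cannot decide between expanding α and letting N vanish via β.

Nullable non-terminals: B, D, L, X.
FIRST sets used below: FIRST(B) = { 'f', ε }

B: nullable alternative(s) B → ε; FOLLOW(B) = { $, 'f', 'n' }
  B → ε: FIRST \ {ε} = { } — this is the only nullable alternative, skip
  B → f L: FIRST \ {ε} = { 'f' } — overlaps FOLLOW(B) on { 'f' }: CONFLICT

D: nullable alternative(s) D → ε; FOLLOW(D) = { $, 'f', 'n' }
  D → /: FIRST \ {ε} = { '/' } — disjoint from FOLLOW(D)
  D → ε: FIRST \ {ε} = { } — this is the only nullable alternative, skip
L has a nullable alternative but only one production, so nothing to check.

X: nullable alternative(s) X → ε; FOLLOW(X) = { $, 'f', 'n' }
  X → n: FIRST \ {ε} = { 'n' } — overlaps FOLLOW(X) on { 'n' }: CONFLICT
  X → B n B: FIRST \ {ε} = { 'f', 'n' } — overlaps FOLLOW(X) on { 'f', 'n' }: CONFLICT
  X → ε: FIRST \ {ε} = { } — this is the only nullable alternative, skip
  X → d d D: FIRST \ {ε} = { 'd' } — disjoint from FOLLOW(X)

So the grammar has 3 FIRST/FOLLOW conflicts (marked CONFLICT above).

Answer: Yes. X → n with FOLLOW(X) on { 'n' }; X → B n B with FOLLOW(X) on { 'f', 'n' }; B → f L with FOLLOW(B) on { 'f' }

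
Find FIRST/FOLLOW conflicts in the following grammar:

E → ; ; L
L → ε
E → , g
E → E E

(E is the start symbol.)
No FIRST/FOLLOW conflicts.

A FIRST/FOLLOW conflict occurs when a non-terminal N has a nullable alternative N → β (β ⇒* ε) and another alternative N → α with FIRST(α) ∩ FOLLOW(N) ≠ ∅: on such a lookahead the parser cannot decide between expanding α and letting N vanish via β.

Nullable non-terminals: L.
L has a nullable alternative but only one production, so nothing to check.

E has no nullable alternative, so no FIRST/FOLLOW check is needed there.

No FIRST/FOLLOW conflicts found.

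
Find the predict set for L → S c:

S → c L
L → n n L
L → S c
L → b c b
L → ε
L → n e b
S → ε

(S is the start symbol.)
PREDICT(L → S c) = (FIRST(RHS) \ {ε}) ∪ (FOLLOW(L) if ε ∈ FIRST(RHS), i.e. RHS ⇒* ε)
FIRST(S) = { 'c', ε }
FIRST(S c) = { 'c' }
ε ∉ FIRST(S c), so FOLLOW(L) is not added.
PREDICT(L → S c) = { 'c' }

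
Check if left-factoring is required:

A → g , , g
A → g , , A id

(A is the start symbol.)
Yes, A has productions with common prefix 'g , ,'

Left-factoring is needed when two productions for the same non-terminal
share a common prefix on the right-hand side.

Productions for A:
  A → g , , g
  A → g , , A id

Found common prefix 'g , ,' in productions for A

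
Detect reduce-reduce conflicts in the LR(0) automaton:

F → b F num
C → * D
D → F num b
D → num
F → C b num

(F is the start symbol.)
A reduce-reduce conflict occurs when an LR(0) state has two complete items [A → α .] and [B → β .] — both call for a reduction, and with no lookahead the parser cannot choose between them.

Augment with F' → F and build the canonical LR(0) collection (I0 = CLOSURE({[F' → . F]}), then GOTO on every symbol after a dot until no new states appear). It has 14 states:
  I0: { [C → . * D], [F → . C b num], [F → . b F num], [F' → . F] }  — shift
  I1: { [C → * . D], [C → . * D], [D → . F num b], [D → . num], [F → . C b num], [F → . b F num] }  — shift
  I2: { [F → C . b num] }  — shift
  I3: { [F' → F .] }  — accept
  I4: { [C → . * D], [F → . C b num], [F → . b F num], [F → b . F num] }  — shift
  I5: { [F → b F . num] }  — shift
  I6: { [F → b F num .] }  — reduce
  I7: { [F → C b . num] }  — shift
  I8: { [F → C b num .] }  — reduce
  I9: { [C → * D .] }  — reduce
  I10: { [D → F . num b] }  — shift
  I11: { [D → num .] }  — reduce
  I12: { [D → F num . b] }  — shift
  I13: { [D → F num b .] }  — reduce

No state contains more than one complete item.

Answer: No reduce-reduce conflicts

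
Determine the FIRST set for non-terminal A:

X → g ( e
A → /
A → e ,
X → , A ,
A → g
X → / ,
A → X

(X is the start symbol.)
{ ',', '/', 'e', 'g' }

To compute FIRST(A), examine every production with A on the left-hand side, reading each right-hand side left to right until a non-nullable symbol is reached.

FIRST sets of the other non-terminals involved (by the same procedure, iterated to a fixed point):
  FIRST(X) = { ',', '/', 'g' }

From A → /:
  - '/' is a terminal: add '/' and stop
From A → e ,:
  - e is a terminal: add 'e' and stop
From A → g:
  - g is a terminal: add 'g' and stop
From A → X:
  - X is a non-terminal: add FIRST(X) \ {ε} = { ',', '/', 'g' }
    X is not nullable, so stop

Collecting: FIRST(A) = { ',', '/', 'e', 'g' }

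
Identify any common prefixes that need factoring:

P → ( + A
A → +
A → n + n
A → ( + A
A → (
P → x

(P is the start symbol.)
Left-factoring is needed when two productions for the same non-terminal
share a common prefix on the right-hand side.

Productions for P:
  P → ( + A
  P → x
Productions for A:
  A → +
  A → n + n
  A → ( + A
  A → (

Found common prefix '(' in productions for A

Answer: Yes, A has productions with common prefix '('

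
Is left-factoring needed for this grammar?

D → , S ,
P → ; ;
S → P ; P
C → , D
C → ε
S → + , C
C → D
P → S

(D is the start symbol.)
No, left-factoring is not needed

Left-factoring is needed when two productions for the same non-terminal
share a common prefix on the right-hand side.

Productions for P:
  P → ; ;
  P → S
Productions for S:
  S → P ; P
  S → + , C
Productions for C:
  C → , D
  C → ε
  C → D

No common prefixes found.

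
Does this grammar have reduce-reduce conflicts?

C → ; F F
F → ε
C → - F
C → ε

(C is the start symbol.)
Augment with C' → C and build the canonical LR(0) collection (I0 = CLOSURE({[C' → . C]}), then GOTO on every symbol after a dot until no new states appear). It has 7 states:
  I0: { [C → . - F], [C → . ; F F], [C → .], [C' → . C] }  — shift, reduce
  I1: { [C → - . F], [F → .] }  — reduce
  I2: { [C → ; . F F], [F → .] }  — reduce
  I3: { [C' → C .] }  — accept
  I4: { [C → ; F . F], [F → .] }  — reduce
  I5: { [C → ; F F .] }  — reduce
  I6: { [C → - F .] }  — reduce

No state contains more than one complete item.

Answer: No reduce-reduce conflicts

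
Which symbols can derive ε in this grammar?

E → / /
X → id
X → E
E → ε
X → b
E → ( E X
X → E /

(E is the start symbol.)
ε-productions: E → ε
So E is immediately nullable.
X → E: every symbol on the right is nullable, so X is nullable too.
Every non-terminal is now nullable.
Nullable = { 'E', 'X' }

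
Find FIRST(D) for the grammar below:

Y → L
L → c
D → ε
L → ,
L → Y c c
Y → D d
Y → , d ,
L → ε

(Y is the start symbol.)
{ ε }

From D → ε:
  - ε-production, so ε ∈ FIRST(D)

Collecting: FIRST(D) = { ε }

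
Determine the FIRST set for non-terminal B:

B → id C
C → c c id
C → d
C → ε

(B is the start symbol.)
To compute FIRST(B), examine every production with B on the left-hand side, reading each right-hand side left to right until a non-nullable symbol is reached.

From B → id C:
  - id is a terminal: add 'id' and stop

Collecting: FIRST(B) = { 'id' }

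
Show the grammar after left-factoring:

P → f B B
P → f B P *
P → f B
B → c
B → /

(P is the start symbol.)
P → f B P'
P' → B
P' → P *
P' → ε
B → c
B → /

Left-factoring transforms A → αβ₁ | αβ₂ into A → αA' and A' → β₁ | β₂
(α is the longest common prefix among the alternatives). Repeat until
no nonterminal has two alternatives with a common prefix.

Round 1: P has alternatives sharing prefix 'f B'. Introduce P': P → f B P'
  Add: P' → B
  Add: P' → P *
  Add: P' → ε

No remaining common prefixes — done.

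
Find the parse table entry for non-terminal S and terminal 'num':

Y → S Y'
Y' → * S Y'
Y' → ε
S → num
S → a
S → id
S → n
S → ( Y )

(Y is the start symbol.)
S → num

To find M[S, 'num'], we find productions for S where 'num' is in the predict set (PREDICT(N → α) = (FIRST(α) \ {ε}) ∪ (FOLLOW(N) if α ⇒* ε)).

S → num: PREDICT = { 'num' }
  'num' is in predict set, so this production goes in M[S, 'num']
S → a: PREDICT = { 'a' }
S → id: PREDICT = { 'id' }
S → n: PREDICT = { 'n' }
S → ( Y ): PREDICT = { '(' }

M[S, 'num'] = S → num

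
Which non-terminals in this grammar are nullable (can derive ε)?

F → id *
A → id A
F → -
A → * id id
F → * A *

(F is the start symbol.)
None

A non-terminal is nullable if it can derive ε (the empty string): either it has an ε-production, or it has a production whose right-hand side consists entirely of nullable non-terminals.

There are no ε-productions, so no non-terminal can derive ε.
No non-terminals are nullable.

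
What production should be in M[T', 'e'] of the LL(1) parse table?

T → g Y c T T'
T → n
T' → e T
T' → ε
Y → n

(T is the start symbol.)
T' → e T, T' → ε

To find M[T', 'e'], we find productions for T' where 'e' is in the predict set (PREDICT(N → α) = (FIRST(α) \ {ε}) ∪ (FOLLOW(N) if α ⇒* ε)).

Relevant sets:
  FOLLOW(T') = { $, 'e' }

T' → e T: PREDICT = { 'e' }
  'e' is in predict set, so this production goes in M[T', 'e']
T' → ε: PREDICT = { $, 'e' }
  'e' is in predict set, so this production goes in M[T', 'e']

M[T', 'e'] = T' → e T, T' → ε  (a multiply-defined cell — the grammar is not LL(1))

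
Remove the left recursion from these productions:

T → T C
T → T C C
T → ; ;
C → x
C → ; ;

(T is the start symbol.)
T is directly left-recursive. The standard transformation for
  A → A α₁ | ... | A α_m | β₁ | ... | β_n
is
  A  → β₁ A' | ... | β_n A'
  A' → α₁ A' | ... | α_m A' | ε

T → ; ; becomes T → ; ; T'
T → T C becomes T' → C T'
T → T C C becomes T' → C C T'
Add T' → ε

Productions for other non-terminals are unchanged:
  C → x
  C → ; ;

Resulting grammar:
T → ; ; T'
T' → C T'
T' → C C T'
T' → ε
C → x
C → ; ;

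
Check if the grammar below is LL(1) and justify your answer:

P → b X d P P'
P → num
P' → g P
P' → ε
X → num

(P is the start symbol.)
A grammar is LL(1) if for each non-terminal N with multiple productions, the predict sets of those productions are pairwise disjoint, where PREDICT(N → α) = (FIRST(α) \ {ε}) ∪ (FOLLOW(N) if α ⇒* ε).

Relevant sets:
  FOLLOW(P') = { $, 'g' }

For P:
  PREDICT(P → b X d P P') = { 'b' }
  PREDICT(P → num) = { 'num' }
For P':
  PREDICT(P' → g P) = { 'g' }
  PREDICT(P' → ε) = { $, 'g' }
X has a single production, so nothing to check there.

Conflict found: Predict set conflict for P': { 'g' }
The grammar is NOT LL(1).

Answer: No. Predict set conflict for P': { 'g' }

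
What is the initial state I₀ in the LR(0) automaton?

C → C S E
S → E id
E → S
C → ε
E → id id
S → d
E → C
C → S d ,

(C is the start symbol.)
First, augment the grammar with C' → C
I₀ = CLOSURE({ [C' → . C] }):
  [C' → . C] has the dot before C: add [C → . C S E], [C → .], [C → . S d ,]
  [C → . S d ,] has the dot before S: add [S → . E id], [S → . d]
  [S → . E id] has the dot before E: add [E → . S], [E → . id id], [E → . C]
No further items can be added.

I₀ = { [C → . C S E], [C → . S d ,], [C → .], [C' → . C], [E → . C], [E → . S], [E → . id id], [S → . E id], [S → . d] }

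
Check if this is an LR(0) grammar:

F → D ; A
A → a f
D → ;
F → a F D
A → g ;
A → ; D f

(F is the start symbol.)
Augment with F' → F and build the canonical LR(0) collection (I0 = CLOSURE({[F' → . F]}), then GOTO on every symbol after a dot until no new states appear). It has 16 states:
  I0: { [D → . ;], [F → . D ; A], [F → . a F D], [F' → . F] }  — shift
  I1: { [D → ; .] }  — reduce
  I2: { [F → D . ; A] }  — shift
  I3: { [F' → F .] }  — accept
  I4: { [D → . ;], [F → . D ; A], [F → . a F D], [F → a . F D] }  — shift
  I5: { [D → . ;], [F → a F . D] }  — shift
  I6: { [F → a F D .] }  — reduce
  I7: { [A → . ; D f], [A → . a f], [A → . g ;], [F → D ; . A] }  — shift
  I8: { [A → ; . D f], [D → . ;] }  — shift
  I9: { [F → D ; A .] }  — reduce
  I10: { [A → a . f] }  — shift
  I11: { [A → g . ;] }  — shift
  I12: { [A → g ; .] }  — reduce
  I13: { [A → a f .] }  — reduce
  I14: { [A → ; D . f] }  — shift
  I15: { [A → ; D f .] }  — reduce

Every state is either a pure shift/goto state or contains exactly one complete item and nothing to shift — no conflicts. The grammar is LR(0).

Answer: Yes, the grammar is LR(0)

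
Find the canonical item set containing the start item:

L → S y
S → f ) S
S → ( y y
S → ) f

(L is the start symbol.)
First, augment the grammar with L' → L
I₀ = CLOSURE({ [L' → . L] }):
  [L' → . L] has the dot before L: add [L → . S y]
  [L → . S y] has the dot before S: add [S → . f ) S], [S → . ( y y], [S → . ) f]
No further items can be added.

I₀ = { [L → . S y], [L' → . L], [S → . ( y y], [S → . ) f], [S → . f ) S] }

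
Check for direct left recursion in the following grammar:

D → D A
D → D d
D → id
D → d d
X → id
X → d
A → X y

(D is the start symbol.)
Yes, D is left-recursive

Direct left recursion occurs when N → N α for some non-terminal N (the right-hand side begins with the left-hand side itself).

D → D A: LEFT RECURSIVE (starts with D)
D → D d: LEFT RECURSIVE (starts with D)
D → id: starts with id
D → d d: starts with d
X → id: starts with id
X → d: starts with d
A → X y: starts with X

The grammar has direct left recursion on: D.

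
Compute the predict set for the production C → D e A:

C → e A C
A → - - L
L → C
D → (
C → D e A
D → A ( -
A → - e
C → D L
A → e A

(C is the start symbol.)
{ '(', '-', 'e' }

PREDICT(C → D e A) = (FIRST(RHS) \ {ε}) ∪ (FOLLOW(C) if ε ∈ FIRST(RHS), i.e. RHS ⇒* ε)
FIRST(D) = { '(', '-', 'e' }
FIRST(D e A) = { '(', '-', 'e' }
ε ∉ FIRST(D e A), so FOLLOW(C) is not added.
PREDICT(C → D e A) = { '(', '-', 'e' }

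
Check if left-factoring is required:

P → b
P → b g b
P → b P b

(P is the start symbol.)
Yes, P has productions with common prefix 'b'

Left-factoring is needed when two productions for the same non-terminal
share a common prefix on the right-hand side.

Productions for P:
  P → b
  P → b g b
  P → b P b

Found common prefix 'b' in productions for P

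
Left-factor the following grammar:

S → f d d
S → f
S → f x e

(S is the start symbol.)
S → f S'
S' → d d
S' → ε
S' → x e

Left-factoring transforms A → αβ₁ | αβ₂ into A → αA' and A' → β₁ | β₂
(α is the longest common prefix among the alternatives). Repeat until
no nonterminal has two alternatives with a common prefix.

Round 1: S has alternatives sharing prefix 'f'. Introduce S': S → f S'
  Add: S' → d d
  Add: S' → ε
  Add: S' → x e

No remaining common prefixes — done.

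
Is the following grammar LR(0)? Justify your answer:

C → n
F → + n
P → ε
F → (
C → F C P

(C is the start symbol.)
A grammar is LR(0) if no state in the canonical LR(0) collection has:
  - both a shift item (dot before a terminal) and a complete item (shift-reduce conflict), or
  - two or more complete items (reduce-reduce conflict; the accept item [C' → C .] counts as a complete item here).

Augment with C' → C and build the canonical LR(0) collection (I0 = CLOSURE({[C' → . C]}), then GOTO on every symbol after a dot until no new states appear). It has 9 states:
  I0: { [C → . F C P], [C → . n], [C' → . C], [F → . (], [F → . + n] }  — shift
  I1: { [F → ( .] }  — reduce
  I2: { [F → + . n] }  — shift
  I3: { [C' → C .] }  — accept
  I4: { [C → . F C P], [C → . n], [C → F . C P], [F → . (], [F → . + n] }  — shift
  I5: { [C → n .] }  — reduce
  I6: { [C → F C . P], [P → .] }  — reduce
  I7: { [C → F C P .] }  — reduce
  I8: { [F → + n .] }  — reduce

Every state is either a pure shift/goto state or contains exactly one complete item and nothing to shift — no conflicts. The grammar is LR(0).

Answer: Yes, the grammar is LR(0)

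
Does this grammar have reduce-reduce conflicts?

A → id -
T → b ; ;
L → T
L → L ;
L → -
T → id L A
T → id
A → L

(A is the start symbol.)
Yes — I7: [A → id - .] vs [L → - .]

Augment with A' → A and build the canonical LR(0) collection (I0 = CLOSURE({[A' → . A]}), then GOTO on every symbol after a dot until no new states appear). It has 14 states:
  I0: { [A → . L], [A → . id -], [A' → . A], [L → . -], [L → . L ;], [L → . T], [T → . b ; ;], [T → . id L A], [T → . id] }  — shift
  I1: { [L → - .] }  — reduce
  I2: { [A' → A .] }  — accept
  I3: { [A → L .], [L → L . ;] }  — shift, reduce
  I4: { [L → T .] }  — reduce
  I5: { [T → b . ; ;] }  — shift
  I6: { [A → id . -], [L → . -], [L → . L ;], [L → . T], [T → . b ; ;], [T → . id L A], [T → . id], [T → id . L A], [T → id .] }  — shift, reduce
  I7: { [A → id - .], [L → - .] }  — 2 reduces
  I8: { [A → . L], [A → . id -], [L → . -], [L → . L ;], [L → . T], [L → L . ;], [T → . b ; ;], [T → . id L A], [T → . id], [T → id L . A] }  — shift
  I9: { [L → . -], [L → . L ;], [L → . T], [T → . b ; ;], [T → . id L A], [T → . id], [T → id . L A], [T → id .] }  — shift, reduce
  I10: { [L → L ; .] }  — reduce
  I11: { [T → id L A .] }  — reduce
  I12: { [T → b ; . ;] }  — shift
  I13: { [T → b ; ; .] }  — reduce

I7 contains complete items [A → id - .], [L → - .] — reduce-reduce conflict.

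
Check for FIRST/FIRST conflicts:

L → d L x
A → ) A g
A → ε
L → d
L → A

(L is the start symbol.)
Yes. L → d L x / L → d on { 'd' }

FIRST sets of the non-terminals at (or reachable through a nullable prefix from) the front of some alternative:
  FIRST(A) = { ')', ε }

Productions for L:
  L → d L x: FIRST = { 'd' }
  L → d: FIRST = { 'd' }
  L → A: FIRST = { ')', ε }
Productions for A:
  A → ) A g: FIRST = { ')' }
  A → ε: FIRST = { ε }

Conflict for L: L → d L x and L → d
  Overlap: { 'd' }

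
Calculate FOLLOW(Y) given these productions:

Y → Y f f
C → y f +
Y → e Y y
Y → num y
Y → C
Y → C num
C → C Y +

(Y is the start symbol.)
To compute FOLLOW(Y), find every occurrence of Y on a right-hand side N → α Y β: add FIRST(β) \ {ε}, and if β is empty or nullable also add FOLLOW(N). Iterate to a fixed point.

Y is the start symbol, so $ ∈ FOLLOW(Y).
In Y → Y f f: Y is followed by f f, add FIRST(f f) \ {ε} = { 'f' }
In Y → e Y y: Y is followed by y, add FIRST(y) \ {ε} = { 'y' }
In C → C Y +: Y is followed by '+', add FIRST('+') \ {ε} = { '+' }

Taking the union: FOLLOW(Y) = { $, '+', 'f', 'y' }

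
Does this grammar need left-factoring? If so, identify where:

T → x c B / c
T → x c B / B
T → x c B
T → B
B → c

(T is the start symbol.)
Left-factoring is needed when two productions for the same non-terminal
share a common prefix on the right-hand side.

Productions for T:
  T → x c B / c
  T → x c B / B
  T → x c B
  T → B

Found common prefix 'x c B' in productions for T

Answer: Yes, T has productions with common prefix 'x c B'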